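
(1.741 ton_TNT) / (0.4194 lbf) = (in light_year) 4.127e-07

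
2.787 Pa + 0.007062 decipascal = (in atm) 2.751e-05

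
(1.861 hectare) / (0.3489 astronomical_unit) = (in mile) 2.215e-10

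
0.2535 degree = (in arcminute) 15.21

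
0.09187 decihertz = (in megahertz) 9.187e-09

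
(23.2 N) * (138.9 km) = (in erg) 3.222e+13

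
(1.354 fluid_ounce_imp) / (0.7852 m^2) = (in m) 4.9e-05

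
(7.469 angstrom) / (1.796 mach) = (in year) 3.873e-20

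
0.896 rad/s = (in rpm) 8.556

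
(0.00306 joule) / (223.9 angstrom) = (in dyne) 1.367e+10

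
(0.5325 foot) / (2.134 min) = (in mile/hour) 0.002836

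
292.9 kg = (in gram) 2.929e+05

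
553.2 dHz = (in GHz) 5.532e-08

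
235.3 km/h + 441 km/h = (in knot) 365.2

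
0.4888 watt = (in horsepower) 0.0006555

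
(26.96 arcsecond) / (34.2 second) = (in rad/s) 3.822e-06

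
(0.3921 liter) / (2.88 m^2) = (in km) 1.361e-07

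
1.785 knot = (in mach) 0.002697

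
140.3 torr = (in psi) 2.713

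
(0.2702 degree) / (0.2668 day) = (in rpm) 1.954e-06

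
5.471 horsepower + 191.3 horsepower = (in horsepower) 196.8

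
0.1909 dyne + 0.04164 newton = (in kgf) 0.004246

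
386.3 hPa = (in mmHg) 289.7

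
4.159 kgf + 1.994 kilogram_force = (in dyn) 6.034e+06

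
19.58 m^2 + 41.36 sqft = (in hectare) 0.002342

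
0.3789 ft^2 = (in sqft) 0.3789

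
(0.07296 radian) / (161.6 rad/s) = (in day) 5.226e-09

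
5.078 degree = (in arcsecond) 1.828e+04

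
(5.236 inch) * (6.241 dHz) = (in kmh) 0.2988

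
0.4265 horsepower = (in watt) 318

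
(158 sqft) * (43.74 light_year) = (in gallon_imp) 1.336e+21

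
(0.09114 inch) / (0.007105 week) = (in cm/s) 5.387e-05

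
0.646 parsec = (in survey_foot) 6.54e+16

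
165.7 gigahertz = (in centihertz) 1.657e+13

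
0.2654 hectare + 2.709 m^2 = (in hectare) 0.2657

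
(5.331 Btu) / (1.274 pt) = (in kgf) 1.276e+06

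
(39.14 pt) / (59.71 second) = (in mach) 6.791e-07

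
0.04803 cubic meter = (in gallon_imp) 10.57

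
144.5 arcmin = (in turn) 0.00669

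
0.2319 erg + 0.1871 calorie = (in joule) 0.7828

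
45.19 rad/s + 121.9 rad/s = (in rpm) 1596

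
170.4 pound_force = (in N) 758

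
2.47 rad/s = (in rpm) 23.59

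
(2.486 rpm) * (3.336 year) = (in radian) 2.739e+07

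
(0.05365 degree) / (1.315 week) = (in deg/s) 6.746e-08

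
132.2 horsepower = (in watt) 9.858e+04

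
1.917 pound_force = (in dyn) 8.527e+05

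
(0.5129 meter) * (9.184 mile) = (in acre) 1.873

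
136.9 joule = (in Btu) 0.1298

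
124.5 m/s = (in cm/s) 1.245e+04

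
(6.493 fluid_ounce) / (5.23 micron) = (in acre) 0.009073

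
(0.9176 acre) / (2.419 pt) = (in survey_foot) 1.428e+07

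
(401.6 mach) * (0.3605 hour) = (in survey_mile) 1.103e+05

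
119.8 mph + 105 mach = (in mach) 105.2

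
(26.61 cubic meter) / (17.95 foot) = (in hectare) 0.0004864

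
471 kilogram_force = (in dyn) 4.619e+08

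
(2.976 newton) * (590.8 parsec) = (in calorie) 1.297e+19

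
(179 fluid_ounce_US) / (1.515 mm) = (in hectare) 0.0003494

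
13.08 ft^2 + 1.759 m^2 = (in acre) 0.0007349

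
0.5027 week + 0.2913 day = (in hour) 91.44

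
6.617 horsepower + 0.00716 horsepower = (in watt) 4940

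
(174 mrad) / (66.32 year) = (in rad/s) 8.32e-11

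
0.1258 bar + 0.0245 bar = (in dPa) 1.503e+05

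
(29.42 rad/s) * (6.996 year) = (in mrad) 6.491e+12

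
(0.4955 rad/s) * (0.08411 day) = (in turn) 573.1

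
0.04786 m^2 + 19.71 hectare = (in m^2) 1.971e+05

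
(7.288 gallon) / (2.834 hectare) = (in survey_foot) 3.194e-06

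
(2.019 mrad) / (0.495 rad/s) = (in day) 4.721e-08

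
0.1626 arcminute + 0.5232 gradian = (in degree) 0.4736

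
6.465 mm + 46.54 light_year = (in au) 2.943e+06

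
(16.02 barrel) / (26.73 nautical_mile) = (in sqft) 0.0005538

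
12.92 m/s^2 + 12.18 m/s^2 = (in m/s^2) 25.1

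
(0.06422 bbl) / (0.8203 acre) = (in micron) 3.076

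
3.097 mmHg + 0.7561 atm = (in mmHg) 577.7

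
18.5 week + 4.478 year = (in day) 1764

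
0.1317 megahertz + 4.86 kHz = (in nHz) 1.366e+14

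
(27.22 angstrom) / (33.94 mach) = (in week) 3.894e-19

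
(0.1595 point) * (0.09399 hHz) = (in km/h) 0.001904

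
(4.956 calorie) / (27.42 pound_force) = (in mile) 0.0001056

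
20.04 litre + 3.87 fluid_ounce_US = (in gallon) 5.324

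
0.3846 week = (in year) 0.007376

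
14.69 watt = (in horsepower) 0.0197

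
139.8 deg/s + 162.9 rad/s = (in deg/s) 9473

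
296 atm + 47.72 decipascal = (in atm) 296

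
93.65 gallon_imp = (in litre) 425.7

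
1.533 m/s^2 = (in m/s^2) 1.533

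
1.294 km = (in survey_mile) 0.8041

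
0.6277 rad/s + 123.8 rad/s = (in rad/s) 124.4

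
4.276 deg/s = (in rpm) 0.7127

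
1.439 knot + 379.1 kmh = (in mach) 0.3114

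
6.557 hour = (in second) 2.361e+04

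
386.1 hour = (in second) 1.39e+06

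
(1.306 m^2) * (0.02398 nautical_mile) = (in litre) 5.8e+04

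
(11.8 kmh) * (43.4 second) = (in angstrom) 1.423e+12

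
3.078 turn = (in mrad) 1.934e+04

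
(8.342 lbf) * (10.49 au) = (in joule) 5.823e+13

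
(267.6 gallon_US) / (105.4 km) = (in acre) 2.375e-09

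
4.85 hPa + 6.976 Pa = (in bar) 0.00492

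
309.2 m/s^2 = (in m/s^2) 309.2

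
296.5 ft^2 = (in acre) 0.006807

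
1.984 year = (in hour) 1.738e+04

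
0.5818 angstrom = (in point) 1.649e-07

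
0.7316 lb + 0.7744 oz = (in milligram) 3.538e+05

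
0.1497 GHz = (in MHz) 149.7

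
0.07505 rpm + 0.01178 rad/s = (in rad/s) 0.01964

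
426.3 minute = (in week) 0.04229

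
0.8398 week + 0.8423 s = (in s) 5.079e+05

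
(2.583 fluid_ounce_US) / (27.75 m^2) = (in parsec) 8.921e-23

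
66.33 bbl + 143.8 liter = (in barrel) 67.23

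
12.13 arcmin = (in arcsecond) 727.8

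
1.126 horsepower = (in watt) 839.7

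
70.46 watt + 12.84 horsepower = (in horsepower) 12.93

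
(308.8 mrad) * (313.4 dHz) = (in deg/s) 554.5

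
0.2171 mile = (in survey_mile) 0.2171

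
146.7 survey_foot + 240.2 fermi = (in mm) 4.471e+04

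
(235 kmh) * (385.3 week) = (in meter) 1.521e+10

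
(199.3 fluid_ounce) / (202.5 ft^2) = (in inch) 0.01233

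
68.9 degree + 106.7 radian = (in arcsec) 2.226e+07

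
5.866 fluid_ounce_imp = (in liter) 0.1667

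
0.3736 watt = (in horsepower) 0.000501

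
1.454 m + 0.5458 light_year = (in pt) 1.464e+19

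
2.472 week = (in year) 0.04741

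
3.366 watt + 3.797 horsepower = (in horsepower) 3.802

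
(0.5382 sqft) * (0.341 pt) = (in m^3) 6.015e-06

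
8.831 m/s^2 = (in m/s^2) 8.831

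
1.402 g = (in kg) 0.001402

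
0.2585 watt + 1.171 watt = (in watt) 1.429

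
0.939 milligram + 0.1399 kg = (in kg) 0.1399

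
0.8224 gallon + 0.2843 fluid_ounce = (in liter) 3.122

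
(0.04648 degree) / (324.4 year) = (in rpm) 7.572e-13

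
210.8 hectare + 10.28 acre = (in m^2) 2.15e+06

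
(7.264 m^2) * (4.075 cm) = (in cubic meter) 0.296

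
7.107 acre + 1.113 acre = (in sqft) 3.581e+05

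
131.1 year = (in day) 4.785e+04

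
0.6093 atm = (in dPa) 6.174e+05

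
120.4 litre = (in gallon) 31.81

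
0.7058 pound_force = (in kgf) 0.3201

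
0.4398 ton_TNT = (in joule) 1.84e+09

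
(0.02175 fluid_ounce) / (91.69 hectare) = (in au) 4.689e-24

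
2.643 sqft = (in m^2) 0.2455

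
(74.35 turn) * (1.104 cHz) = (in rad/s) 5.157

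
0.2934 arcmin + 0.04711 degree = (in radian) 0.0009076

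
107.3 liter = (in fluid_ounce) 3628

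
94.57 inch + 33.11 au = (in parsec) 0.0001605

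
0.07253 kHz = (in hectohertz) 0.7253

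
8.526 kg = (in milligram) 8.526e+06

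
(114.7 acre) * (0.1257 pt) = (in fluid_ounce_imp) 7.244e+05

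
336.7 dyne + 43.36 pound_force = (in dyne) 1.929e+07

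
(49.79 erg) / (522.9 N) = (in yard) 1.041e-08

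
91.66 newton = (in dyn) 9.166e+06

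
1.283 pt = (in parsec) 1.467e-20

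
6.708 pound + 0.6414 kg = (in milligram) 3.684e+06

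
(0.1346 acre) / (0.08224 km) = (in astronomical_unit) 4.427e-11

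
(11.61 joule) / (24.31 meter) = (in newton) 0.4776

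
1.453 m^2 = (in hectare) 0.0001453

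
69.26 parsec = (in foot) 7.012e+18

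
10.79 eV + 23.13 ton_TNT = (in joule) 9.678e+10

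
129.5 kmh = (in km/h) 129.5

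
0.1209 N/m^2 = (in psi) 1.754e-05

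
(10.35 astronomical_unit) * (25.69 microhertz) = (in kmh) 1.432e+08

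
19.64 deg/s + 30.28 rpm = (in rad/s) 3.514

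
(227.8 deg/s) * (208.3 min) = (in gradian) 3.163e+06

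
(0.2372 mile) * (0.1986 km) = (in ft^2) 8.16e+05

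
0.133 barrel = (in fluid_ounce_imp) 744.2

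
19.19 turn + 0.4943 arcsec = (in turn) 19.19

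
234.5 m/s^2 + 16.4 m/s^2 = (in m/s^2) 250.9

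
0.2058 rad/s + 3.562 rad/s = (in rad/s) 3.768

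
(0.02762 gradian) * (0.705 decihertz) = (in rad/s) 3.059e-05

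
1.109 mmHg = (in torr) 1.109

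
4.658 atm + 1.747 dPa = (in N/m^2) 4.72e+05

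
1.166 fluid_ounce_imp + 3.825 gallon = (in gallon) 3.834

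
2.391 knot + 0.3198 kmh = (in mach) 0.003873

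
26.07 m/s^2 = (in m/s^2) 26.07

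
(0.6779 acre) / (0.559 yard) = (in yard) 5869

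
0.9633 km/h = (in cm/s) 26.76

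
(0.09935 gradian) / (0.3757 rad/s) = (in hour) 1.154e-06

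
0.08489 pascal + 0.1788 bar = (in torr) 134.1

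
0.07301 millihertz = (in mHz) 0.07301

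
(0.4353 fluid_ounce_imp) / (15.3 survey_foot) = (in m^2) 2.652e-06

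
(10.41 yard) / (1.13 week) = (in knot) 2.707e-05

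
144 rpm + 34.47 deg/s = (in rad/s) 15.68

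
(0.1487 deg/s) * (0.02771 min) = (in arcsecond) 890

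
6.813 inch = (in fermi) 1.731e+14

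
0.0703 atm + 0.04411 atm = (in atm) 0.1144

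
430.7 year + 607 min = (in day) 1.572e+05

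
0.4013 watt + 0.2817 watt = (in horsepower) 0.0009159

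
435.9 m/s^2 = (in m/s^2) 435.9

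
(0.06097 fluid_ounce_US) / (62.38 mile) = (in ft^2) 1.933e-10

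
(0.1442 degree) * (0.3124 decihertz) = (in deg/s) 0.004505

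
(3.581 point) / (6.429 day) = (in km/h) 8.187e-09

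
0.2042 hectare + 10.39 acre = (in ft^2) 4.746e+05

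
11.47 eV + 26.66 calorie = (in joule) 111.5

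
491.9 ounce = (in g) 1.395e+04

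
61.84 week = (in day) 432.9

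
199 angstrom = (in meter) 1.99e-08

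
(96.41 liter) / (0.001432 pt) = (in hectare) 19.08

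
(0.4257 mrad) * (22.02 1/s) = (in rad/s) 0.009374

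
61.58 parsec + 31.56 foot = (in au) 1.27e+07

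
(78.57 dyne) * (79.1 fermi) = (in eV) 387.9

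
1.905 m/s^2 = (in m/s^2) 1.905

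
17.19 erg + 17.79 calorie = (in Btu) 0.07055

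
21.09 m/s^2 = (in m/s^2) 21.09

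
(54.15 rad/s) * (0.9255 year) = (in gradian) 1.006e+11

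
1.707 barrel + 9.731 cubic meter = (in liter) 1e+04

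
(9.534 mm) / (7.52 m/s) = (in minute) 2.113e-05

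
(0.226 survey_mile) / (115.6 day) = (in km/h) 0.0001311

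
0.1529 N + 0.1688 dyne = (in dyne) 1.529e+04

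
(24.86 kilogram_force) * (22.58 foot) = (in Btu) 1.59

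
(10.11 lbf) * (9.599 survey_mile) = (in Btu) 658.5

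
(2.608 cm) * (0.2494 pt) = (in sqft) 2.47e-05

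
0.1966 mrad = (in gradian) 0.01252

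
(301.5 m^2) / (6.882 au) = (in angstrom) 2.929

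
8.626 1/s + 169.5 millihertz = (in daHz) 0.8795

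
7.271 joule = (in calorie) 1.738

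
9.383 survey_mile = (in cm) 1.51e+06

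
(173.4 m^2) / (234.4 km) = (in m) 0.0007398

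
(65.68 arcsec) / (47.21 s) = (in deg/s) 0.0003865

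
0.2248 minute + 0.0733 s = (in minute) 0.226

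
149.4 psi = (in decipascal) 1.03e+07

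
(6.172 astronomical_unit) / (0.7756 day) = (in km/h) 4.96e+07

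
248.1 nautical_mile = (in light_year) 4.857e-11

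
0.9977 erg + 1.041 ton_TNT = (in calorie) 1.041e+09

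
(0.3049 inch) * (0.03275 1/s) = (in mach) 7.449e-07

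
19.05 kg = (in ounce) 672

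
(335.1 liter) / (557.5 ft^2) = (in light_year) 6.839e-19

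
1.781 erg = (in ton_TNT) 4.257e-17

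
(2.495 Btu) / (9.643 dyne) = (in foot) 8.956e+07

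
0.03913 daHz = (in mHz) 391.3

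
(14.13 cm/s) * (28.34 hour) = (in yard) 1.577e+04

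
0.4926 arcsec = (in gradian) 0.000152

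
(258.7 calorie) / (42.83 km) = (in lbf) 0.005681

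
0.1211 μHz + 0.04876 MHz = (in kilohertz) 48.76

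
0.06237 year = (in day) 22.77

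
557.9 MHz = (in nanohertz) 5.579e+17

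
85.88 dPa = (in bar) 8.588e-05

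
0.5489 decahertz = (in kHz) 0.005489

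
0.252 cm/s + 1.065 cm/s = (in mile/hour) 0.02946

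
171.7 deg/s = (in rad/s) 2.997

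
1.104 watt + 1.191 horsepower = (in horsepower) 1.192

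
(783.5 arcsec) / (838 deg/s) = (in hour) 7.214e-08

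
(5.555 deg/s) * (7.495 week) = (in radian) 4.395e+05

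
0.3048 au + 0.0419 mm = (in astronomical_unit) 0.3048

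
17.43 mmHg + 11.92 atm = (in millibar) 1.21e+04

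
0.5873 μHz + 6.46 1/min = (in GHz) 1.077e-10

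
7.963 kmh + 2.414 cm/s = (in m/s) 2.236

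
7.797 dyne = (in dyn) 7.797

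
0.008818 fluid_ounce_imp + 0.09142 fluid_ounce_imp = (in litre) 0.002848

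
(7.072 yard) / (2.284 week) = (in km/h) 1.685e-05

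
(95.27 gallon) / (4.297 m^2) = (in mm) 83.93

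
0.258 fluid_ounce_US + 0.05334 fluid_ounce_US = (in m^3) 9.207e-06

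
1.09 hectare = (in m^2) 1.09e+04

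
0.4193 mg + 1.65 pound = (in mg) 7.484e+05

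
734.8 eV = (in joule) 1.177e-16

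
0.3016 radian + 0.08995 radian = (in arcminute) 1346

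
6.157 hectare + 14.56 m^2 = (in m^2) 6.158e+04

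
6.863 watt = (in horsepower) 0.009203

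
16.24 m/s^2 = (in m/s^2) 16.24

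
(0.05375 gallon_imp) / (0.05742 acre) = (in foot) 3.45e-06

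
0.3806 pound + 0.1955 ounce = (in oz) 6.285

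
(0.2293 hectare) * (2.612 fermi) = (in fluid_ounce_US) 2.025e-07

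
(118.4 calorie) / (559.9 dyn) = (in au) 5.914e-07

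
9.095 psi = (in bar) 0.6271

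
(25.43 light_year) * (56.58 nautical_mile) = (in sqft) 2.714e+23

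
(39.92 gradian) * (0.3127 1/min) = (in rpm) 0.03121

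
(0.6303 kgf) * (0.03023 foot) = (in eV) 3.555e+17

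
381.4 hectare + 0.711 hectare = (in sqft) 4.113e+07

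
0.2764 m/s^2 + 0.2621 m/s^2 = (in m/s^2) 0.5385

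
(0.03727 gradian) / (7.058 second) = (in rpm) 0.0007921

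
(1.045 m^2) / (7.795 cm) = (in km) 0.01341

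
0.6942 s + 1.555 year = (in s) 4.904e+07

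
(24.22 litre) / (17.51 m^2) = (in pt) 3.921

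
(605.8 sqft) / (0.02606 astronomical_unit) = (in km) 1.444e-11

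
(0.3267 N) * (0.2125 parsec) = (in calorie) 5.12e+14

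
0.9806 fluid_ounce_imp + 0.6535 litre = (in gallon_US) 0.18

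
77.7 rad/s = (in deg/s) 4452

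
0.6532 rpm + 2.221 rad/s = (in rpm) 21.86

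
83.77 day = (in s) 7.238e+06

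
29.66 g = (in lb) 0.06539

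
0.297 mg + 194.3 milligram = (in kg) 0.0001946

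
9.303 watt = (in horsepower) 0.01248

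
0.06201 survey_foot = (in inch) 0.7441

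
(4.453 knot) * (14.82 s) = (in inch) 1337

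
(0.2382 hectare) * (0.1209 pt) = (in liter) 101.6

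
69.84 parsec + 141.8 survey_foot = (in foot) 7.07e+18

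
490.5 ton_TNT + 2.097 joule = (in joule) 2.052e+12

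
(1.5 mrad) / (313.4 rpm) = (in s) 4.57e-05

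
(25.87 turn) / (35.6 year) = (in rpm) 1.383e-06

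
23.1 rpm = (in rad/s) 2.419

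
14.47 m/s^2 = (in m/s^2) 14.47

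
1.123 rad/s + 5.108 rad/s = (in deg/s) 357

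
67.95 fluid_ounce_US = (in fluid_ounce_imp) 70.73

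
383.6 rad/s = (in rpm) 3663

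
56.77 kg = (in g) 5.677e+04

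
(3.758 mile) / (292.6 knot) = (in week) 6.643e-05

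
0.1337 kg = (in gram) 133.7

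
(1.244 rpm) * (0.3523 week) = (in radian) 2.776e+04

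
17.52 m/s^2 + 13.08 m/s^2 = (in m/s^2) 30.6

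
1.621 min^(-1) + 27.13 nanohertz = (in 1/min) 1.621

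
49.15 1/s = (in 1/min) 2949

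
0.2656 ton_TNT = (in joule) 1.111e+09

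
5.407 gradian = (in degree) 4.866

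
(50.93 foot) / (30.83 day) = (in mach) 1.712e-08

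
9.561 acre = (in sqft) 4.165e+05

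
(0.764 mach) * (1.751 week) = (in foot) 9.038e+08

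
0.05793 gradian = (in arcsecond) 187.7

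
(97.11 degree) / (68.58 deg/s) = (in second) 1.416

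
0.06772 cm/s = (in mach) 1.989e-06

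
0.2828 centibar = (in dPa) 2828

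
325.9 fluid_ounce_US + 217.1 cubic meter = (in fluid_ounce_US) 7.341e+06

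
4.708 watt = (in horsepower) 0.006314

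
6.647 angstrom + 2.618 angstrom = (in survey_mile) 5.757e-13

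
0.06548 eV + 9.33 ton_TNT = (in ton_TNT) 9.33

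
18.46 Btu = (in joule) 1.948e+04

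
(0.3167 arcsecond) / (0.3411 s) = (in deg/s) 0.0002579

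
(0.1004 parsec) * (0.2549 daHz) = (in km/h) 2.843e+16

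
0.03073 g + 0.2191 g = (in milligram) 249.8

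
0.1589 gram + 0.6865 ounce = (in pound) 0.04326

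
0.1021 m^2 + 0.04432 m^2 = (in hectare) 1.464e-05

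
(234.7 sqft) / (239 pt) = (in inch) 1.018e+04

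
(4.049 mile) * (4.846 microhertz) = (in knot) 0.06138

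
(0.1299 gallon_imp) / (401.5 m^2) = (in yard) 1.609e-06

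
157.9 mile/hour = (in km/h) 254.1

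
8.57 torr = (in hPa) 11.43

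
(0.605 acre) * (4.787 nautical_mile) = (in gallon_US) 5.734e+09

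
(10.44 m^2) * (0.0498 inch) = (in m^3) 0.01321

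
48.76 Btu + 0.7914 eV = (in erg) 5.144e+11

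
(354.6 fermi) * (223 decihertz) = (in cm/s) 7.908e-10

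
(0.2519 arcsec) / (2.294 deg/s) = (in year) 9.672e-13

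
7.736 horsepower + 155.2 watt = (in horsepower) 7.944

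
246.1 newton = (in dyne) 2.461e+07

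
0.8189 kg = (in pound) 1.805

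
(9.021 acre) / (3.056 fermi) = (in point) 3.386e+22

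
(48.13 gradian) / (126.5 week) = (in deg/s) 5.662e-07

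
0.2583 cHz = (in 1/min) 0.155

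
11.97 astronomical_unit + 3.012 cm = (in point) 5.076e+15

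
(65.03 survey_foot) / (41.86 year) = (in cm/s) 1.501e-06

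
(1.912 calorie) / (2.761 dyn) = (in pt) 8.213e+08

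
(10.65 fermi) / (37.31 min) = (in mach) 1.397e-20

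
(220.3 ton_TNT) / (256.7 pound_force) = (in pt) 2.288e+12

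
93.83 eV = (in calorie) 3.593e-18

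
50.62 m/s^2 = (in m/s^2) 50.62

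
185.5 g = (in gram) 185.5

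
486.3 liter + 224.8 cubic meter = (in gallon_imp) 4.956e+04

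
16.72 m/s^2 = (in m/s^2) 16.72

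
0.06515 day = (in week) 0.009307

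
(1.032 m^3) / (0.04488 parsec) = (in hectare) 7.452e-20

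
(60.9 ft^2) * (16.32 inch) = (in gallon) 619.6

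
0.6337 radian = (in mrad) 633.7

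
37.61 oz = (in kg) 1.066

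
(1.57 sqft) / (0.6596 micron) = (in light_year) 2.337e-11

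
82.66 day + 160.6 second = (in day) 82.66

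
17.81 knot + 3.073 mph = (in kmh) 37.93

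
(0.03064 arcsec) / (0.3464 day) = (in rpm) 4.74e-11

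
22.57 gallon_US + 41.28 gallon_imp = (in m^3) 0.2731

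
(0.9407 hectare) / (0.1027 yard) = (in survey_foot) 3.286e+05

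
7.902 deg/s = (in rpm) 1.317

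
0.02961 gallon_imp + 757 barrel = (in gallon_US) 3.179e+04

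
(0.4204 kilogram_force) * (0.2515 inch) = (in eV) 1.644e+17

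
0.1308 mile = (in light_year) 2.225e-14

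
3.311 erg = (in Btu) 3.138e-10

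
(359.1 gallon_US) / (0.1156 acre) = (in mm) 2.906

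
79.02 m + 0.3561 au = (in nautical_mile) 2.876e+07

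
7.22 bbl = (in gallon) 303.2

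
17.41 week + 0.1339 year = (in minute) 2.459e+05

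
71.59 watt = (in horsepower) 0.096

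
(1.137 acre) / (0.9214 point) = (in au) 9.462e-05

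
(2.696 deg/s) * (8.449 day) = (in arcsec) 7.085e+09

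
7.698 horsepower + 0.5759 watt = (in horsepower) 7.699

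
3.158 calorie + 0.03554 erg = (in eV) 8.247e+19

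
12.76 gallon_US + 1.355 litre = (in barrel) 0.3123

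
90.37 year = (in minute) 4.75e+07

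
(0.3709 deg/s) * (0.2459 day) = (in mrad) 1.375e+05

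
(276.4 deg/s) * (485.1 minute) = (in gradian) 8.939e+06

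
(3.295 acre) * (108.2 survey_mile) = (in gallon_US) 6.134e+11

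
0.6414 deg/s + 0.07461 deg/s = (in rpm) 0.1193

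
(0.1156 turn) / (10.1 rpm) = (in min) 0.01145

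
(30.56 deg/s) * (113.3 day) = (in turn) 8.31e+05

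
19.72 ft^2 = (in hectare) 0.0001832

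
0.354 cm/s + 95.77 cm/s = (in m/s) 0.9612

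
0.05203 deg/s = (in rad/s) 0.0009081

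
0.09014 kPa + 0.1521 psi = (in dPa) 1.139e+04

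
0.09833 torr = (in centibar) 0.01311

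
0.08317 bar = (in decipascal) 8.317e+04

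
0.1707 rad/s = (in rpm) 1.63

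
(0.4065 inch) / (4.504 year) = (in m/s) 7.269e-11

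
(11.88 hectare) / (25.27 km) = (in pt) 1.333e+04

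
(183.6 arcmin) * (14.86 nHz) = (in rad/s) 7.936e-10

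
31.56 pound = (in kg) 14.32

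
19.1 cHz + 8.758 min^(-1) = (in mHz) 337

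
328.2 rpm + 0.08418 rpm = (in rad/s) 34.38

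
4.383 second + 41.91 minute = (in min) 41.98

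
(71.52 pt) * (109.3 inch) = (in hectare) 7.005e-06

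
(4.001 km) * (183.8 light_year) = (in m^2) 6.957e+21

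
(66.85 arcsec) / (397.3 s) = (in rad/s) 8.158e-07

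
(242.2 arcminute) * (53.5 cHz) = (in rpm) 0.3599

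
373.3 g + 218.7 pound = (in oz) 3512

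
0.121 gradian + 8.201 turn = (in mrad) 5.153e+04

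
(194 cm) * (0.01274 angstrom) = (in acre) 6.107e-16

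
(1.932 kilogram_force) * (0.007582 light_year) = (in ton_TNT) 3.248e+05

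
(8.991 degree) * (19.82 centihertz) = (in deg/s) 1.782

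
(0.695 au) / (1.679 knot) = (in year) 3817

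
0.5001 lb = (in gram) 226.8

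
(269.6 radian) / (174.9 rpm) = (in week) 2.434e-05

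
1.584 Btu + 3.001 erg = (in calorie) 399.4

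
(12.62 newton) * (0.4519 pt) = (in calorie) 0.0004809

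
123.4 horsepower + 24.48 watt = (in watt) 9.204e+04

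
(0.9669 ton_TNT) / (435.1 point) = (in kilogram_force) 2.688e+09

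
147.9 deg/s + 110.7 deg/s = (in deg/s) 258.6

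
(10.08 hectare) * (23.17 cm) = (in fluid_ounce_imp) 8.22e+08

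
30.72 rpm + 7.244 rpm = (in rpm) 37.96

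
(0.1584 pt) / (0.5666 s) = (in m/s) 9.862e-05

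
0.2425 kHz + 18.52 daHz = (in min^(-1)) 2.566e+04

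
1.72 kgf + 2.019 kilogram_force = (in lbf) 8.243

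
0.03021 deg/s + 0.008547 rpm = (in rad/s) 0.001422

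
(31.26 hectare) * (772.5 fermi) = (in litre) 0.0002415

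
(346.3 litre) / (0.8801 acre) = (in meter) 9.723e-05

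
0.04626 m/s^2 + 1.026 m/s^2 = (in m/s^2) 1.072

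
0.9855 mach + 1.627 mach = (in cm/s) 8.896e+04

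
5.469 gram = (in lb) 0.01206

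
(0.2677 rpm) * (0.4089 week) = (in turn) 1103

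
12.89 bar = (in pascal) 1.289e+06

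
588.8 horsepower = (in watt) 4.391e+05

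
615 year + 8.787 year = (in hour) 5.464e+06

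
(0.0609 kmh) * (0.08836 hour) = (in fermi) 5.381e+15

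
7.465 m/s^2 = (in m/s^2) 7.465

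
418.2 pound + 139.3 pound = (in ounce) 8920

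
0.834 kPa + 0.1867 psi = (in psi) 0.3077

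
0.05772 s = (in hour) 1.603e-05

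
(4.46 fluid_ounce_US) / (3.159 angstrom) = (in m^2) 4.175e+05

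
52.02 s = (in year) 1.65e-06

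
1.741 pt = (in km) 6.142e-07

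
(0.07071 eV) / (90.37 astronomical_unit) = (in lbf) 1.884e-34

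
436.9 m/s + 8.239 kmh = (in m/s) 439.2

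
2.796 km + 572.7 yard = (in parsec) 1.076e-13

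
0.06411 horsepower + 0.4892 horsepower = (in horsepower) 0.5533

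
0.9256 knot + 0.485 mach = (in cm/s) 1.656e+04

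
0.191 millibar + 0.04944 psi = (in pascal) 360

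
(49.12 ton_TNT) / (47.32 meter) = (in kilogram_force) 4.429e+08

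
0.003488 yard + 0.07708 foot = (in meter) 0.02668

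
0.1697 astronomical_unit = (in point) 7.196e+13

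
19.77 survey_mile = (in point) 9.019e+07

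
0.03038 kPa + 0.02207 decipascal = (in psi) 0.004407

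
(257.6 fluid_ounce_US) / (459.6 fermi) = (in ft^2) 1.784e+11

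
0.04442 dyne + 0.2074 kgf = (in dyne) 2.034e+05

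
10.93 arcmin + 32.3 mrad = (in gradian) 2.259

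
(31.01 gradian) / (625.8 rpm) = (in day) 8.603e-08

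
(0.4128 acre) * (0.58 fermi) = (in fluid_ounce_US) 3.276e-08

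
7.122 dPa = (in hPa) 0.007122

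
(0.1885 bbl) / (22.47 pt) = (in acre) 0.0009342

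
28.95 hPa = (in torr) 21.71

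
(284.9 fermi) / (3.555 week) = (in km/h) 4.77e-19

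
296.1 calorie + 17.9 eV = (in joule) 1239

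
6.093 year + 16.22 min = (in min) 3.202e+06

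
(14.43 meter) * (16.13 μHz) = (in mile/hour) 0.0005207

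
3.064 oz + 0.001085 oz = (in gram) 86.89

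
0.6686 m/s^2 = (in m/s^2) 0.6686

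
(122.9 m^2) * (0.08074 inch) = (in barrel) 1.585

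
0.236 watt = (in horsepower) 0.0003165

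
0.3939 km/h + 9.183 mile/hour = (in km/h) 15.17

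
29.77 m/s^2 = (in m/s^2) 29.77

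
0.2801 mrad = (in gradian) 0.01783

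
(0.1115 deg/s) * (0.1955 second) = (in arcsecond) 78.47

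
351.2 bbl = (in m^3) 55.84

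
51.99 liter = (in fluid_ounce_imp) 1830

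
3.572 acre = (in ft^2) 1.556e+05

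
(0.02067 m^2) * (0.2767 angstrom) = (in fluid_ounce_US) 1.934e-08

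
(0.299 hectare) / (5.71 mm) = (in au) 3.5e-06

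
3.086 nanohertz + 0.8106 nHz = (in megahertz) 3.897e-15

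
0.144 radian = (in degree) 8.251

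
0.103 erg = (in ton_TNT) 2.462e-18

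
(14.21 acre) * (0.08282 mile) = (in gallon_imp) 1.686e+09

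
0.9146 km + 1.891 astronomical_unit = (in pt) 8.019e+14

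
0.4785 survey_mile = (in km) 0.7701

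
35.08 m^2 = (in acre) 0.008668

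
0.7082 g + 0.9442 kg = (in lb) 2.083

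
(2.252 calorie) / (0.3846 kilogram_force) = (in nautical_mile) 0.001349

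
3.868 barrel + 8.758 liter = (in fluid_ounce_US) 2.109e+04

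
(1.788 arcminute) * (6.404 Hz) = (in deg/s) 0.1908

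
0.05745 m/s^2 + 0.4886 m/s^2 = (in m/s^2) 0.546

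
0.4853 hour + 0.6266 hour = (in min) 66.71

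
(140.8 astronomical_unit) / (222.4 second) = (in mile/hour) 2.119e+11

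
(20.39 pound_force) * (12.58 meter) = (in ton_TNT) 2.727e-07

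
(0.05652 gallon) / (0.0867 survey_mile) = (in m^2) 1.533e-06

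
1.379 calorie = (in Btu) 0.005469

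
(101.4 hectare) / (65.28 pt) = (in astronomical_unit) 0.0002943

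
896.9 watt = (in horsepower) 1.203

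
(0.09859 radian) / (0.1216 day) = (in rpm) 8.961e-05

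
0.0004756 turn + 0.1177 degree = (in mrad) 5.043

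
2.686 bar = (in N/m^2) 2.686e+05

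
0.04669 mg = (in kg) 4.669e-08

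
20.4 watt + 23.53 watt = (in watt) 43.93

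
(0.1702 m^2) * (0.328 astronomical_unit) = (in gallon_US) 2.206e+12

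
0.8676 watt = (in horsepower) 0.001163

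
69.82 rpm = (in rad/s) 7.312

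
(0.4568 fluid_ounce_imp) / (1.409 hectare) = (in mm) 9.212e-07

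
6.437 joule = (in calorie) 1.538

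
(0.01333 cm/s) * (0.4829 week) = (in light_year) 4.115e-15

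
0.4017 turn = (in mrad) 2524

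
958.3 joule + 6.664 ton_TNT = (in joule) 2.788e+10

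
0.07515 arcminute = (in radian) 2.186e-05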